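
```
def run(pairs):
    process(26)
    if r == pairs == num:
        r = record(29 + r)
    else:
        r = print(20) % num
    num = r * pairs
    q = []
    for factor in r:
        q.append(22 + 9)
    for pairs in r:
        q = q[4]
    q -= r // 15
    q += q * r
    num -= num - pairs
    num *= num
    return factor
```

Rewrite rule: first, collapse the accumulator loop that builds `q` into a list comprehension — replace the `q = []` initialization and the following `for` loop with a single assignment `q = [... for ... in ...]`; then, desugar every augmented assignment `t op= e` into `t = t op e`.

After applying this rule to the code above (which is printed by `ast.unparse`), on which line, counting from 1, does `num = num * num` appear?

Transformed code:
def run(pairs):
    process(26)
    if r == pairs == num:
        r = record(29 + r)
    else:
        r = print(20) % num
    num = r * pairs
    q = [22 + 9 for factor in r]
    for pairs in r:
        q = q[4]
    q = q - r // 15
    q = q + q * r
    num = num - (num - pairs)
    num = num * num
    return factor

14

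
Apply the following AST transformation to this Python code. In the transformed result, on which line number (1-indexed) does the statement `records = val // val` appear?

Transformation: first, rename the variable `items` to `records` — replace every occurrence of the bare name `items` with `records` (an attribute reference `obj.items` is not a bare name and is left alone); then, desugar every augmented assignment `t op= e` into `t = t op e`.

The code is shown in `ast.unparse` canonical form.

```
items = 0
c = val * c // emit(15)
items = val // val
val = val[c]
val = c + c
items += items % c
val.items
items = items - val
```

Transformed code:
records = 0
c = val * c // emit(15)
records = val // val
val = val[c]
val = c + c
records = records + records % c
val.items
records = records - val

3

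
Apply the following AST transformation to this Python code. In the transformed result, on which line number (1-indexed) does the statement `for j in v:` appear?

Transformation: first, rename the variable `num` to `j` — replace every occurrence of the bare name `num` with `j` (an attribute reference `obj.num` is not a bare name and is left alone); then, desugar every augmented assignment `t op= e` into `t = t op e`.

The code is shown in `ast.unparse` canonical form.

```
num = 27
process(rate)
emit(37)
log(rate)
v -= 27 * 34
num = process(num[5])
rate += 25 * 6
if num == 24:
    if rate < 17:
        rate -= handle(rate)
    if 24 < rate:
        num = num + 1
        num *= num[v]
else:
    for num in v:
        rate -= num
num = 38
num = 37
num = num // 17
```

15

Transformed code:
j = 27
process(rate)
emit(37)
log(rate)
v = v - 27 * 34
j = process(j[5])
rate = rate + 25 * 6
if j == 24:
    if rate < 17:
        rate = rate - handle(rate)
    if 24 < rate:
        j = j + 1
        j = j * j[v]
else:
    for j in v:
        rate = rate - j
j = 38
j = 37
j = j // 17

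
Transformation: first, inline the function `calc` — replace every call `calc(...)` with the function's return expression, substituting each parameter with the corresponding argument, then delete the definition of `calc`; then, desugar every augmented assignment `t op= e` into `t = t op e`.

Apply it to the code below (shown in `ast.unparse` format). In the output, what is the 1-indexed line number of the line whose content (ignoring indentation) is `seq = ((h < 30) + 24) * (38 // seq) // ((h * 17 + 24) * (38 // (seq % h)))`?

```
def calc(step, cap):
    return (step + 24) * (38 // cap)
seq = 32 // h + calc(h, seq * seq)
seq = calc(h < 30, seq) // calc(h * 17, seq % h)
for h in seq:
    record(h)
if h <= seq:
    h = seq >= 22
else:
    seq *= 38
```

2

Transformed code:
seq = 32 // h + (h + 24) * (38 // (seq * seq))
seq = ((h < 30) + 24) * (38 // seq) // ((h * 17 + 24) * (38 // (seq % h)))
for h in seq:
    record(h)
if h <= seq:
    h = seq >= 22
else:
    seq = seq * 38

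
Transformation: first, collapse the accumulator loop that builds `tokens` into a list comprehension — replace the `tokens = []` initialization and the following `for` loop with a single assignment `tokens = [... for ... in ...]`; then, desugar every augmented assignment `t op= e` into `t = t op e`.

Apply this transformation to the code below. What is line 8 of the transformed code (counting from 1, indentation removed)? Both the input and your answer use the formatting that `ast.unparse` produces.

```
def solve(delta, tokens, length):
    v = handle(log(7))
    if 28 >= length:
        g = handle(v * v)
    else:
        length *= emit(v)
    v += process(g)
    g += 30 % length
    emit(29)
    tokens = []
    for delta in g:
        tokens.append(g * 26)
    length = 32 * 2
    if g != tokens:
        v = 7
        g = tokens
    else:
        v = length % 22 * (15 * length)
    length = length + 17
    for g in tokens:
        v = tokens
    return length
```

Transformed code:
def solve(delta, tokens, length):
    v = handle(log(7))
    if 28 >= length:
        g = handle(v * v)
    else:
        length = length * emit(v)
    v = v + process(g)
    g = g + 30 % length
    emit(29)
    tokens = [g * 26 for delta in g]
    length = 32 * 2
    if g != tokens:
        v = 7
        g = tokens
    else:
        v = length % 22 * (15 * length)
    length = length + 17
    for g in tokens:
        v = tokens
    return length

g = g + 30 % length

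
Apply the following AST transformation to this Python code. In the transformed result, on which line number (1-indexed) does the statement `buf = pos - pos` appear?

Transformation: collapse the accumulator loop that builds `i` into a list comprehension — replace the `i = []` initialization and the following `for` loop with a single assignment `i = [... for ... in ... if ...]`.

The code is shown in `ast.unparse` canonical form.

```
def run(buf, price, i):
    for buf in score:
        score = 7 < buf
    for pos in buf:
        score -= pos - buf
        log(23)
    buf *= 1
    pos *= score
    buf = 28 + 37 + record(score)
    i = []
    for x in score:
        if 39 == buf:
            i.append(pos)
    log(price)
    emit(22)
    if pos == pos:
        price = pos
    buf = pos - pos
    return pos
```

Transformed code:
def run(buf, price, i):
    for buf in score:
        score = 7 < buf
    for pos in buf:
        score -= pos - buf
        log(23)
    buf *= 1
    pos *= score
    buf = 28 + 37 + record(score)
    i = [pos for x in score if 39 == buf]
    log(price)
    emit(22)
    if pos == pos:
        price = pos
    buf = pos - pos
    return pos

15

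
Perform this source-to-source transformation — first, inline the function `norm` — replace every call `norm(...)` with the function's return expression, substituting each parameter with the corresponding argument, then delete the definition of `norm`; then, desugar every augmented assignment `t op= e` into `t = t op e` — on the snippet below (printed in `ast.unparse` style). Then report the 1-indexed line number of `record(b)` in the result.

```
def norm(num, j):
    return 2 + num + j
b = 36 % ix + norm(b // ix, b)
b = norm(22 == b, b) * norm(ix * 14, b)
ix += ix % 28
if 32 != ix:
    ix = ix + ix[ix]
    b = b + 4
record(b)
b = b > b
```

Transformed code:
b = 36 % ix + (2 + b // ix + b)
b = (2 + (22 == b) + b) * (2 + ix * 14 + b)
ix = ix + ix % 28
if 32 != ix:
    ix = ix + ix[ix]
    b = b + 4
record(b)
b = b > b

7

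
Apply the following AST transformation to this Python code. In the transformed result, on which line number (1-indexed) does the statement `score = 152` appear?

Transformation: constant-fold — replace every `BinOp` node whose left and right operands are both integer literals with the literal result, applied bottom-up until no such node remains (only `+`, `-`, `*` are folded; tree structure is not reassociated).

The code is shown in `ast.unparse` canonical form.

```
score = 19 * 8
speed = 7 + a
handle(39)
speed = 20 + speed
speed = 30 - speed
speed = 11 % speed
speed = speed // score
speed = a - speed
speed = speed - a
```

Transformed code:
score = 152
speed = 7 + a
handle(39)
speed = 20 + speed
speed = 30 - speed
speed = 11 % speed
speed = speed // score
speed = a - speed
speed = speed - a

1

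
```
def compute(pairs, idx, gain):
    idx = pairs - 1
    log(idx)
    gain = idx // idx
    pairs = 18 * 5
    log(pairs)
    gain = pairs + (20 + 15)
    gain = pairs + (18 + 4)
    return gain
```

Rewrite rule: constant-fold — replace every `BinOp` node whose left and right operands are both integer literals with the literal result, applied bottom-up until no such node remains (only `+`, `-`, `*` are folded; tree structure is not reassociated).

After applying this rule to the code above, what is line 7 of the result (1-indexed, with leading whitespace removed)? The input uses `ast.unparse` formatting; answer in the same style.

gain = pairs + 35

Transformed code:
def compute(pairs, idx, gain):
    idx = pairs - 1
    log(idx)
    gain = idx // idx
    pairs = 90
    log(pairs)
    gain = pairs + 35
    gain = pairs + 22
    return gain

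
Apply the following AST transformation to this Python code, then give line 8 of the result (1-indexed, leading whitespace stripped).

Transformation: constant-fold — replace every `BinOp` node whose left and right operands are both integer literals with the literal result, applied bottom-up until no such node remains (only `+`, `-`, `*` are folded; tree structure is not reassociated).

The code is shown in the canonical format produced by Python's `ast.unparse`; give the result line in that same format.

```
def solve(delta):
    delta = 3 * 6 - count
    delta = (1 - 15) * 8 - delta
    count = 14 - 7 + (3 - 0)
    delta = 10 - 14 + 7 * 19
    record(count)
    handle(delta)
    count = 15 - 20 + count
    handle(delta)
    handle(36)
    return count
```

count = -5 + count

Transformed code:
def solve(delta):
    delta = 18 - count
    delta = -112 - delta
    count = 10
    delta = 129
    record(count)
    handle(delta)
    count = -5 + count
    handle(delta)
    handle(36)
    return count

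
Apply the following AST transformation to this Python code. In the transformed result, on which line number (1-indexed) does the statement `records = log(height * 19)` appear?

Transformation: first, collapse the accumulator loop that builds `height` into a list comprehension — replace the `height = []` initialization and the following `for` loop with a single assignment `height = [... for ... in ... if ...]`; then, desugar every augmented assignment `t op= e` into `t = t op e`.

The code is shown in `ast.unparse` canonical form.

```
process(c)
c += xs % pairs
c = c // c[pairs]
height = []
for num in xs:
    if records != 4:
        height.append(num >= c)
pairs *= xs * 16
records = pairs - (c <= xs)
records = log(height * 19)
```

7

Transformed code:
process(c)
c = c + xs % pairs
c = c // c[pairs]
height = [num >= c for num in xs if records != 4]
pairs = pairs * (xs * 16)
records = pairs - (c <= xs)
records = log(height * 19)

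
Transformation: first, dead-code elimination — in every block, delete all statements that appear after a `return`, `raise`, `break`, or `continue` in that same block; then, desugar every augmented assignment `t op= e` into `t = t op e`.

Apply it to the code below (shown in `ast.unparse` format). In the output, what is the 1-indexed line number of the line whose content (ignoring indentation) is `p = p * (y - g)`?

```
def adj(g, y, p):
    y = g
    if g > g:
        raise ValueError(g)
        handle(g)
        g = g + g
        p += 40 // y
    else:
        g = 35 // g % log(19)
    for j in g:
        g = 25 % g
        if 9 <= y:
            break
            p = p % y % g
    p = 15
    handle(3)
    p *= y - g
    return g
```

13

Transformed code:
def adj(g, y, p):
    y = g
    if g > g:
        raise ValueError(g)
    else:
        g = 35 // g % log(19)
    for j in g:
        g = 25 % g
        if 9 <= y:
            break
    p = 15
    handle(3)
    p = p * (y - g)
    return g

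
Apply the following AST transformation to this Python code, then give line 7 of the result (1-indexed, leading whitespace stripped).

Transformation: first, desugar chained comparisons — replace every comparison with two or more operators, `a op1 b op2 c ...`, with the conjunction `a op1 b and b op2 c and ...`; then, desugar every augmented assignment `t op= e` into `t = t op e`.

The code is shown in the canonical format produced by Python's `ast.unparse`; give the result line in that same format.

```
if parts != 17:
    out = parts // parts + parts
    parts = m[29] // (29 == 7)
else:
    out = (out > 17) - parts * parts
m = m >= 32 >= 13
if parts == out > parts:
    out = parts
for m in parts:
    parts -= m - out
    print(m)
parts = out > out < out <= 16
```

Transformed code:
if parts != 17:
    out = parts // parts + parts
    parts = m[29] // (29 == 7)
else:
    out = (out > 17) - parts * parts
m = m >= 32 and 32 >= 13
if parts == out and out > parts:
    out = parts
for m in parts:
    parts = parts - (m - out)
    print(m)
parts = out > out and out < out and (out <= 16)

if parts == out and out > parts:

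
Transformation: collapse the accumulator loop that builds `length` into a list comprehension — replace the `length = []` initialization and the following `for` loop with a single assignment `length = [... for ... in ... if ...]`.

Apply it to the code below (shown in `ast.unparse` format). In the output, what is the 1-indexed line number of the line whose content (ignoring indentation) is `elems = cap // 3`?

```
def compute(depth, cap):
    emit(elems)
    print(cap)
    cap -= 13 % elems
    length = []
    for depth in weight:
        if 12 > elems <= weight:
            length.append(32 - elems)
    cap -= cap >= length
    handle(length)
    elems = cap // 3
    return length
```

8

Transformed code:
def compute(depth, cap):
    emit(elems)
    print(cap)
    cap -= 13 % elems
    length = [32 - elems for depth in weight if 12 > elems <= weight]
    cap -= cap >= length
    handle(length)
    elems = cap // 3
    return length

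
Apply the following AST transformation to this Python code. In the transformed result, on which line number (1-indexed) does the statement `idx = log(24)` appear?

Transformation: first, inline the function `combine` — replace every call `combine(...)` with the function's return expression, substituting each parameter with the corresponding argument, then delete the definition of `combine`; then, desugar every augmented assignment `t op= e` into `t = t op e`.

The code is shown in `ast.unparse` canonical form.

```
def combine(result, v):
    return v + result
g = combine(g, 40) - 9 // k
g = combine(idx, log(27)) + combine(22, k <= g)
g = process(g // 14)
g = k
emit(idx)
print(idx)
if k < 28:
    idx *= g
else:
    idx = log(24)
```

Transformed code:
g = 40 + g - 9 // k
g = log(27) + idx + ((k <= g) + 22)
g = process(g // 14)
g = k
emit(idx)
print(idx)
if k < 28:
    idx = idx * g
else:
    idx = log(24)

10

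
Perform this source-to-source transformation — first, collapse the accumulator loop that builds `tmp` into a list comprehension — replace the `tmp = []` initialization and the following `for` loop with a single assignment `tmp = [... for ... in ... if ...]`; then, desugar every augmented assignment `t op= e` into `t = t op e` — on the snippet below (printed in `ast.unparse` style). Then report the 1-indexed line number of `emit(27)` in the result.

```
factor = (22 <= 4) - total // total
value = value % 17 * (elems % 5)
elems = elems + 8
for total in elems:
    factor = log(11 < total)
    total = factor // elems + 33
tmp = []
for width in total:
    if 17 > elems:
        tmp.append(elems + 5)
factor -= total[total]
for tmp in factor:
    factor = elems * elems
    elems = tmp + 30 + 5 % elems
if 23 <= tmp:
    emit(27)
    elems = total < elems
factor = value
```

Transformed code:
factor = (22 <= 4) - total // total
value = value % 17 * (elems % 5)
elems = elems + 8
for total in elems:
    factor = log(11 < total)
    total = factor // elems + 33
tmp = [elems + 5 for width in total if 17 > elems]
factor = factor - total[total]
for tmp in factor:
    factor = elems * elems
    elems = tmp + 30 + 5 % elems
if 23 <= tmp:
    emit(27)
    elems = total < elems
factor = value

13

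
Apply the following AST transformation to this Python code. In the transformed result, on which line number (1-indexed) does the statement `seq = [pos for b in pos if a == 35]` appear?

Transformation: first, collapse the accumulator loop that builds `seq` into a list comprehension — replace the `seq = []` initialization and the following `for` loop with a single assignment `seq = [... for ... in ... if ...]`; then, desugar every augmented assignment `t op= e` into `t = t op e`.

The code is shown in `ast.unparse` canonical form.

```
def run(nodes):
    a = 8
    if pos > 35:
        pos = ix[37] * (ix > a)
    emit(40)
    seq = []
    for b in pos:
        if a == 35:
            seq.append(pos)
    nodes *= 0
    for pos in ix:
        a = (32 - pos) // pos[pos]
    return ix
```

Transformed code:
def run(nodes):
    a = 8
    if pos > 35:
        pos = ix[37] * (ix > a)
    emit(40)
    seq = [pos for b in pos if a == 35]
    nodes = nodes * 0
    for pos in ix:
        a = (32 - pos) // pos[pos]
    return ix

6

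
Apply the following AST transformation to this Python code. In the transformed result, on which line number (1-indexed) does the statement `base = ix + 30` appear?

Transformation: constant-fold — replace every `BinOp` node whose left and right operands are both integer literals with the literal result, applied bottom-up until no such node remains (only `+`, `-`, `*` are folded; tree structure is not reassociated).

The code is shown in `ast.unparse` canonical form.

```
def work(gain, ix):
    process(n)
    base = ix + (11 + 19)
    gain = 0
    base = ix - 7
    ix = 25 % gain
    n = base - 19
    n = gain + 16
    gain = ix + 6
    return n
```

Transformed code:
def work(gain, ix):
    process(n)
    base = ix + 30
    gain = 0
    base = ix - 7
    ix = 25 % gain
    n = base - 19
    n = gain + 16
    gain = ix + 6
    return n

3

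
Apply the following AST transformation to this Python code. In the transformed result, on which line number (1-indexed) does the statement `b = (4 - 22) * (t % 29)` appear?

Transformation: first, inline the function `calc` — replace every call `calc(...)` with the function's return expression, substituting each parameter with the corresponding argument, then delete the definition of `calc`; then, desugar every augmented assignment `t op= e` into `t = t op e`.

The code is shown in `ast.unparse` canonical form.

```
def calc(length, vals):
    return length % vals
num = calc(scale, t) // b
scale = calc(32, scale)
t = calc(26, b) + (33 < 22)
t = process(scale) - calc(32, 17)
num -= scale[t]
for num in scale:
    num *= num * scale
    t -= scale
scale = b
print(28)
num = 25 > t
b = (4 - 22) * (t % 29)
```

Transformed code:
num = scale % t // b
scale = 32 % scale
t = 26 % b + (33 < 22)
t = process(scale) - 32 % 17
num = num - scale[t]
for num in scale:
    num = num * (num * scale)
    t = t - scale
scale = b
print(28)
num = 25 > t
b = (4 - 22) * (t % 29)

12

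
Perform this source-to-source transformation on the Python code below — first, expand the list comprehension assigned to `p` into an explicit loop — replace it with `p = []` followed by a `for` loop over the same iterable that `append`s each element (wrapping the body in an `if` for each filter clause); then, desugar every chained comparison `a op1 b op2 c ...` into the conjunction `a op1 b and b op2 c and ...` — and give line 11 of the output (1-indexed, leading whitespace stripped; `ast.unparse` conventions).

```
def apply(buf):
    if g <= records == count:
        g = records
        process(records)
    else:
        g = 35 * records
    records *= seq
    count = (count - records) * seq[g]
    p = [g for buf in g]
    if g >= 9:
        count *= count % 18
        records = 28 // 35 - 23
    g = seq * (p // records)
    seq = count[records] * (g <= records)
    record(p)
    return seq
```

Transformed code:
def apply(buf):
    if g <= records and records == count:
        g = records
        process(records)
    else:
        g = 35 * records
    records *= seq
    count = (count - records) * seq[g]
    p = []
    for buf in g:
        p.append(g)
    if g >= 9:
        count *= count % 18
        records = 28 // 35 - 23
    g = seq * (p // records)
    seq = count[records] * (g <= records)
    record(p)
    return seq

p.append(g)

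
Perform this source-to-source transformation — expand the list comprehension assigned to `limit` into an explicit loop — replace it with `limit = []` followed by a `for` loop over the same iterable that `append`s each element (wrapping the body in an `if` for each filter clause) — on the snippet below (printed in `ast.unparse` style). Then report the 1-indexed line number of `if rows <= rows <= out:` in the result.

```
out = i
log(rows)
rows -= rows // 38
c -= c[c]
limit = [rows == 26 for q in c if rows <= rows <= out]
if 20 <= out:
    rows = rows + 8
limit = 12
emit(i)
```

7

Transformed code:
out = i
log(rows)
rows -= rows // 38
c -= c[c]
limit = []
for q in c:
    if rows <= rows <= out:
        limit.append(rows == 26)
if 20 <= out:
    rows = rows + 8
limit = 12
emit(i)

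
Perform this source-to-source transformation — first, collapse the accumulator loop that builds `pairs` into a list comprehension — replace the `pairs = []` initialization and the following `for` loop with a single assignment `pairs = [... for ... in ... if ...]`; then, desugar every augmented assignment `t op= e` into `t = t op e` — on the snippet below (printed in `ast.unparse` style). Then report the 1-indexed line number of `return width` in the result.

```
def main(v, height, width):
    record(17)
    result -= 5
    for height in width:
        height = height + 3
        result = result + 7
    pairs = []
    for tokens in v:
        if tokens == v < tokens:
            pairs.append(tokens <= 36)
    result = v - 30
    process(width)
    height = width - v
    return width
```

11

Transformed code:
def main(v, height, width):
    record(17)
    result = result - 5
    for height in width:
        height = height + 3
        result = result + 7
    pairs = [tokens <= 36 for tokens in v if tokens == v < tokens]
    result = v - 30
    process(width)
    height = width - v
    return width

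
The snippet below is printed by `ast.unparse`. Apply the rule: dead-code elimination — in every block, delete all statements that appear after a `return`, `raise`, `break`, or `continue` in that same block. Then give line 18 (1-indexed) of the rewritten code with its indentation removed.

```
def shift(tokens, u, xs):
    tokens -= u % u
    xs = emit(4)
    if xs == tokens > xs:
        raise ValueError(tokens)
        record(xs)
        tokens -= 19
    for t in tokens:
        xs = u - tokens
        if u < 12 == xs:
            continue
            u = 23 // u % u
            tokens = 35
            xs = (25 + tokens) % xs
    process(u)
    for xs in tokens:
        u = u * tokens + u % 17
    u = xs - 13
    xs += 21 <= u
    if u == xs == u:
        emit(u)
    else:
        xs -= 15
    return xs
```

xs -= 15

Transformed code:
def shift(tokens, u, xs):
    tokens -= u % u
    xs = emit(4)
    if xs == tokens > xs:
        raise ValueError(tokens)
    for t in tokens:
        xs = u - tokens
        if u < 12 == xs:
            continue
    process(u)
    for xs in tokens:
        u = u * tokens + u % 17
    u = xs - 13
    xs += 21 <= u
    if u == xs == u:
        emit(u)
    else:
        xs -= 15
    return xs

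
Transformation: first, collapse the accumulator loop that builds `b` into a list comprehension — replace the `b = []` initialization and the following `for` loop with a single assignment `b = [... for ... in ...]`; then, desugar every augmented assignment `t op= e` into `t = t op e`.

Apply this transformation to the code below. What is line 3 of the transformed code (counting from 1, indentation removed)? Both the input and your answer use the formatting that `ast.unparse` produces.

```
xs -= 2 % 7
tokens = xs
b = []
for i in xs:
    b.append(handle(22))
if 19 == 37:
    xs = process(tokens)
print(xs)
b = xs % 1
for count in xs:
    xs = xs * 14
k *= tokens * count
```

b = [handle(22) for i in xs]

Transformed code:
xs = xs - 2 % 7
tokens = xs
b = [handle(22) for i in xs]
if 19 == 37:
    xs = process(tokens)
print(xs)
b = xs % 1
for count in xs:
    xs = xs * 14
k = k * (tokens * count)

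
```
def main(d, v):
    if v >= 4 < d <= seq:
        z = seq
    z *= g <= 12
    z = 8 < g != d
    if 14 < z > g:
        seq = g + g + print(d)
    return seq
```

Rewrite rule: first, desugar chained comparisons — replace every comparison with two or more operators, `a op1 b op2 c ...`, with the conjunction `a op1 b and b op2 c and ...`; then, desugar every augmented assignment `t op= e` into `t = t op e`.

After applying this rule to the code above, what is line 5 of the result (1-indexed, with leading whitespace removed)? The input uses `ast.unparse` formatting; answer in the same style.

Transformed code:
def main(d, v):
    if v >= 4 and 4 < d and (d <= seq):
        z = seq
    z = z * (g <= 12)
    z = 8 < g and g != d
    if 14 < z and z > g:
        seq = g + g + print(d)
    return seq

z = 8 < g and g != d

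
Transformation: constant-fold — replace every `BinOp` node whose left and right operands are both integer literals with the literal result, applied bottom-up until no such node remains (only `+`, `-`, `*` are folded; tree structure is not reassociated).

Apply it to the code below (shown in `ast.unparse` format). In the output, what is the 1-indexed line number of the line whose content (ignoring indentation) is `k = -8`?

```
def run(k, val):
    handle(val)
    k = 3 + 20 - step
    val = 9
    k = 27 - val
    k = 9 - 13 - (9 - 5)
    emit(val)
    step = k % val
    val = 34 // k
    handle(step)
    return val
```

Transformed code:
def run(k, val):
    handle(val)
    k = 23 - step
    val = 9
    k = 27 - val
    k = -8
    emit(val)
    step = k % val
    val = 34 // k
    handle(step)
    return val

6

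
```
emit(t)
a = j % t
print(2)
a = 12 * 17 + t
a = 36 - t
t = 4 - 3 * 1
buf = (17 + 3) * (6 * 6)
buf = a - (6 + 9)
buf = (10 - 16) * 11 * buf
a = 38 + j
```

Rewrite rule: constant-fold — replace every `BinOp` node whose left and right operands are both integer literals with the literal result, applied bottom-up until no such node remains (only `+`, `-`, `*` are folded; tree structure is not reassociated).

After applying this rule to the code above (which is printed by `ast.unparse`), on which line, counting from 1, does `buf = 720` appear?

7

Transformed code:
emit(t)
a = j % t
print(2)
a = 204 + t
a = 36 - t
t = 1
buf = 720
buf = a - 15
buf = -66 * buf
a = 38 + j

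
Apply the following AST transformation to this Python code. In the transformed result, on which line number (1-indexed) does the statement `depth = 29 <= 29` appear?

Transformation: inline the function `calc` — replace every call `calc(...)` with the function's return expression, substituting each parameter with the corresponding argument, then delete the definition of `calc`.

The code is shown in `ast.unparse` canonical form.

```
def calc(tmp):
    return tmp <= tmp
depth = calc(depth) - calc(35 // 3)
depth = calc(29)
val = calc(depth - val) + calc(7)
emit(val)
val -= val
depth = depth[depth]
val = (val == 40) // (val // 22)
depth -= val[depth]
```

Transformed code:
depth = (depth <= depth) - (35 // 3 <= 35 // 3)
depth = 29 <= 29
val = (depth - val <= depth - val) + (7 <= 7)
emit(val)
val -= val
depth = depth[depth]
val = (val == 40) // (val // 22)
depth -= val[depth]

2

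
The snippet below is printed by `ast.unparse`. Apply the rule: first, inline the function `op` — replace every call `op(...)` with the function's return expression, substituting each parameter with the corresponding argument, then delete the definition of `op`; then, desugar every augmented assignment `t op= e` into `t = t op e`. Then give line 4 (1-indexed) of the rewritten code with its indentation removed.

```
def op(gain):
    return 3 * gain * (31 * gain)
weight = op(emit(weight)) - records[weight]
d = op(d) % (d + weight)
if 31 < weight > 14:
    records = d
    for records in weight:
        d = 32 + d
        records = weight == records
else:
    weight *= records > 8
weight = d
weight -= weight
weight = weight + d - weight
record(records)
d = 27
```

Transformed code:
weight = 3 * emit(weight) * (31 * emit(weight)) - records[weight]
d = 3 * d * (31 * d) % (d + weight)
if 31 < weight > 14:
    records = d
    for records in weight:
        d = 32 + d
        records = weight == records
else:
    weight = weight * (records > 8)
weight = d
weight = weight - weight
weight = weight + d - weight
record(records)
d = 27

records = d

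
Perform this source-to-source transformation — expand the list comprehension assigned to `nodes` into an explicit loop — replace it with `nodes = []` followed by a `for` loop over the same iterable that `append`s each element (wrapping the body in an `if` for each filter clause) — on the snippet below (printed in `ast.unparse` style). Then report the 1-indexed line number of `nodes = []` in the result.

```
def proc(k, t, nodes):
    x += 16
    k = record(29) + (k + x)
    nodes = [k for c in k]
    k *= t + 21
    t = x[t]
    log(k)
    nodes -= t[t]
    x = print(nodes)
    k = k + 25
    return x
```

4

Transformed code:
def proc(k, t, nodes):
    x += 16
    k = record(29) + (k + x)
    nodes = []
    for c in k:
        nodes.append(k)
    k *= t + 21
    t = x[t]
    log(k)
    nodes -= t[t]
    x = print(nodes)
    k = k + 25
    return x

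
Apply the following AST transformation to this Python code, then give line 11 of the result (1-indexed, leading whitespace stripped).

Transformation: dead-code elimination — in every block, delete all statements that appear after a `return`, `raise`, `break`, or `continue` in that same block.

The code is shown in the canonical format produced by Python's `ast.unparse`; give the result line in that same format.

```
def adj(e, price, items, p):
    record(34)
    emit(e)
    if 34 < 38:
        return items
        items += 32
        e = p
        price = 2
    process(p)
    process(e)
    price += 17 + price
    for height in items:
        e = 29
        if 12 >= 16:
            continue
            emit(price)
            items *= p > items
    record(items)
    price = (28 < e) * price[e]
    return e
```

if 12 >= 16:

Transformed code:
def adj(e, price, items, p):
    record(34)
    emit(e)
    if 34 < 38:
        return items
    process(p)
    process(e)
    price += 17 + price
    for height in items:
        e = 29
        if 12 >= 16:
            continue
    record(items)
    price = (28 < e) * price[e]
    return e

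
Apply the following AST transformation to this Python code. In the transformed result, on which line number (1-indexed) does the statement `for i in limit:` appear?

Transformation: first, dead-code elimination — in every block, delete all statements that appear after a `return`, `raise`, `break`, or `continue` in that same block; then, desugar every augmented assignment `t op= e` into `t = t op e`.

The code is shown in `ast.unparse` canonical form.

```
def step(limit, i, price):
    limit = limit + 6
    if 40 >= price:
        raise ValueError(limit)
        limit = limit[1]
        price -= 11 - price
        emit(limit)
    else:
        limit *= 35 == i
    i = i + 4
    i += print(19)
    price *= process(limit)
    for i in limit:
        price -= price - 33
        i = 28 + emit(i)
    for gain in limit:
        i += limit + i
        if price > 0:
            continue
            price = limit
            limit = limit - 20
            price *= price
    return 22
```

10

Transformed code:
def step(limit, i, price):
    limit = limit + 6
    if 40 >= price:
        raise ValueError(limit)
    else:
        limit = limit * (35 == i)
    i = i + 4
    i = i + print(19)
    price = price * process(limit)
    for i in limit:
        price = price - (price - 33)
        i = 28 + emit(i)
    for gain in limit:
        i = i + (limit + i)
        if price > 0:
            continue
    return 22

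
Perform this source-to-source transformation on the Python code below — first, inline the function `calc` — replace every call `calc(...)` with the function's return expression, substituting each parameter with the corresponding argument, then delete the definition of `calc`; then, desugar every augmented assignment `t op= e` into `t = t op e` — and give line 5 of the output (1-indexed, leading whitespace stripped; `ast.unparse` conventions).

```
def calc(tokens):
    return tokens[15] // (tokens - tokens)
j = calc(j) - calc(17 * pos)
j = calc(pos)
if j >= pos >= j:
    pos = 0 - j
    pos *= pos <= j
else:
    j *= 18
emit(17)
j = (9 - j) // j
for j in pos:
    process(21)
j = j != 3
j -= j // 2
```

Transformed code:
j = j[15] // (j - j) - (17 * pos)[15] // (17 * pos - 17 * pos)
j = pos[15] // (pos - pos)
if j >= pos >= j:
    pos = 0 - j
    pos = pos * (pos <= j)
else:
    j = j * 18
emit(17)
j = (9 - j) // j
for j in pos:
    process(21)
j = j != 3
j = j - j // 2

pos = pos * (pos <= j)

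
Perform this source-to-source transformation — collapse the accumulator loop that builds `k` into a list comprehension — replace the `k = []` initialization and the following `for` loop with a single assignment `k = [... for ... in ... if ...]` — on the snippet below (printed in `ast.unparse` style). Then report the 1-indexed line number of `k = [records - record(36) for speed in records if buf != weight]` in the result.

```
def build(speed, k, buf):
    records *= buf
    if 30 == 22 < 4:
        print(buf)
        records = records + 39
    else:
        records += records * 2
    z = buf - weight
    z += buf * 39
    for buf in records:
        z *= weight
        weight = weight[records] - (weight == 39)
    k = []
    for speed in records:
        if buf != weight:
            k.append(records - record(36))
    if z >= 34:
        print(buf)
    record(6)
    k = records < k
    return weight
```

13

Transformed code:
def build(speed, k, buf):
    records *= buf
    if 30 == 22 < 4:
        print(buf)
        records = records + 39
    else:
        records += records * 2
    z = buf - weight
    z += buf * 39
    for buf in records:
        z *= weight
        weight = weight[records] - (weight == 39)
    k = [records - record(36) for speed in records if buf != weight]
    if z >= 34:
        print(buf)
    record(6)
    k = records < k
    return weight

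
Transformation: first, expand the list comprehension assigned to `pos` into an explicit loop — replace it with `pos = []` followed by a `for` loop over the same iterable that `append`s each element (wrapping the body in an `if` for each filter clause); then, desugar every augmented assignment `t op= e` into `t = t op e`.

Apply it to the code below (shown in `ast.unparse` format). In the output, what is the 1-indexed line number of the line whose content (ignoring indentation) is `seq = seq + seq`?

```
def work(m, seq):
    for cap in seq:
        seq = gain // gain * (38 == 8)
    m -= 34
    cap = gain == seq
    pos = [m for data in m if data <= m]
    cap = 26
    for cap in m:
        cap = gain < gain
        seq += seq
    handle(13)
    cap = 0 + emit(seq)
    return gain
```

13

Transformed code:
def work(m, seq):
    for cap in seq:
        seq = gain // gain * (38 == 8)
    m = m - 34
    cap = gain == seq
    pos = []
    for data in m:
        if data <= m:
            pos.append(m)
    cap = 26
    for cap in m:
        cap = gain < gain
        seq = seq + seq
    handle(13)
    cap = 0 + emit(seq)
    return gain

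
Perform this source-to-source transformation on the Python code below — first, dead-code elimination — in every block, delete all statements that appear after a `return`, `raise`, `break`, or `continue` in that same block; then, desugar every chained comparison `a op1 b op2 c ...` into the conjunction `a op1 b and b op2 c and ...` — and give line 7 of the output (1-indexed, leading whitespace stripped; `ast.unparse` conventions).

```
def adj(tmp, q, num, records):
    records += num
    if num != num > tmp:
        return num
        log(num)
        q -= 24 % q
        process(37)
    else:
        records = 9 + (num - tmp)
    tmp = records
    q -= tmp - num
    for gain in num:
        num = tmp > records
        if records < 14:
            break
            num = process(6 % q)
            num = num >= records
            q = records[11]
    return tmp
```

Transformed code:
def adj(tmp, q, num, records):
    records += num
    if num != num and num > tmp:
        return num
    else:
        records = 9 + (num - tmp)
    tmp = records
    q -= tmp - num
    for gain in num:
        num = tmp > records
        if records < 14:
            break
    return tmp

tmp = records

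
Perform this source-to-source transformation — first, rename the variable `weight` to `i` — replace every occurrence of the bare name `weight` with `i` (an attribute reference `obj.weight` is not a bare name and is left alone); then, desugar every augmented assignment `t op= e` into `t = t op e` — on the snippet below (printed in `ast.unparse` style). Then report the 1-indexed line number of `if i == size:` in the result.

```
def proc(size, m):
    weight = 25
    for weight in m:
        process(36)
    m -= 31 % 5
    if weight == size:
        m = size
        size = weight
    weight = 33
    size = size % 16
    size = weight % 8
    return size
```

Transformed code:
def proc(size, m):
    i = 25
    for i in m:
        process(36)
    m = m - 31 % 5
    if i == size:
        m = size
        size = i
    i = 33
    size = size % 16
    size = i % 8
    return size

6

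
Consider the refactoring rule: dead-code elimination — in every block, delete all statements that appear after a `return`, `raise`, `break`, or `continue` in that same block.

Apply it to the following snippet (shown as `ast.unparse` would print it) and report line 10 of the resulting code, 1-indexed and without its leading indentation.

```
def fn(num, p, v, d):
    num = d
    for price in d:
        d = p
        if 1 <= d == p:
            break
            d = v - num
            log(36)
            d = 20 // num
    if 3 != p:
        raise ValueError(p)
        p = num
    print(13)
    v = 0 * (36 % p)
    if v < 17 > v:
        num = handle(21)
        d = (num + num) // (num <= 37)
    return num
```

v = 0 * (36 % p)

Transformed code:
def fn(num, p, v, d):
    num = d
    for price in d:
        d = p
        if 1 <= d == p:
            break
    if 3 != p:
        raise ValueError(p)
    print(13)
    v = 0 * (36 % p)
    if v < 17 > v:
        num = handle(21)
        d = (num + num) // (num <= 37)
    return num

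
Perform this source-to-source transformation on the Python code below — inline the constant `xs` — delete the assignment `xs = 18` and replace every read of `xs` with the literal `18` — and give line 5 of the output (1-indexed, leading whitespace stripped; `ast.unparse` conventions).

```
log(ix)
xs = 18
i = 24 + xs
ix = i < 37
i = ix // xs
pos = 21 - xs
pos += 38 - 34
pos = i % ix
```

pos = 21 - 18

Transformed code:
log(ix)
i = 24 + 18
ix = i < 37
i = ix // 18
pos = 21 - 18
pos += 38 - 34
pos = i % ix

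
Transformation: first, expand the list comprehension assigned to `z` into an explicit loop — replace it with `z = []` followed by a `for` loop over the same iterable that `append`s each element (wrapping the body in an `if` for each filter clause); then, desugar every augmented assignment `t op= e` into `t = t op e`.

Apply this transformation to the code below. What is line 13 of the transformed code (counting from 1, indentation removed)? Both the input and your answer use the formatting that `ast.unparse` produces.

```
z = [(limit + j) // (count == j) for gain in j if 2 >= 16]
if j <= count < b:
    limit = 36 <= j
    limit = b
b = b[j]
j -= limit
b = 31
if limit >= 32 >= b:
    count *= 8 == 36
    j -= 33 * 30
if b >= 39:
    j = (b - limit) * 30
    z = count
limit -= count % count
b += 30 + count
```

j = j - 33 * 30

Transformed code:
z = []
for gain in j:
    if 2 >= 16:
        z.append((limit + j) // (count == j))
if j <= count < b:
    limit = 36 <= j
    limit = b
b = b[j]
j = j - limit
b = 31
if limit >= 32 >= b:
    count = count * (8 == 36)
    j = j - 33 * 30
if b >= 39:
    j = (b - limit) * 30
    z = count
limit = limit - count % count
b = b + (30 + count)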